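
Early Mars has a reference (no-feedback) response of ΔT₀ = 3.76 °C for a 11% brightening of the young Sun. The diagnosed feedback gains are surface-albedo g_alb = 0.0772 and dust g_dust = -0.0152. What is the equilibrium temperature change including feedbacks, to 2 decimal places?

4.01 °C

Total gain g = 0.0772 − 0.0152 = 0.062.
Amplification A = 1/(1 − 0.062) = 1.066.
ΔT = 3.76 × 1.066 = 4.01 °C.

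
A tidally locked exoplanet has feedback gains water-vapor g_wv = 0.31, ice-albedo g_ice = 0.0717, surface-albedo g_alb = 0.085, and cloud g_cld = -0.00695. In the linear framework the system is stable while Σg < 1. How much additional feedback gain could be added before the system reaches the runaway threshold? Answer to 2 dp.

0.54

Current total gain = 0.31 + 0.0717 + 0.085 − 0.00695 = 0.45975.
Margin to runaway = 1 − 0.45975 = 0.54.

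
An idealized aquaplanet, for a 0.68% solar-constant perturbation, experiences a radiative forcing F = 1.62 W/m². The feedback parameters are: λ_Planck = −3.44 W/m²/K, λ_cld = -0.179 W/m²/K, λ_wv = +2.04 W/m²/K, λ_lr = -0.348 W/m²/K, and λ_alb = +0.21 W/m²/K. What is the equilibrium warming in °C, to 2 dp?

0.94 °C

Net feedback parameter λ = (−3.44) + (-0.179) + (+2.04) + (-0.348) + (+0.21) = -1.717 W/m²/K.
ΔT = −F/λ = −1.62/(-1.717) = 0.94 °C.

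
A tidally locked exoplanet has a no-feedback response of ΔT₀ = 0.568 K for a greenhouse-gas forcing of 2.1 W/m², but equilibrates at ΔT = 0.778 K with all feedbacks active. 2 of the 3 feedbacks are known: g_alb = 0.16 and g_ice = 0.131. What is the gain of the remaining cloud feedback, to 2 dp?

Amplification A = ΔT/ΔT₀ = 0.778/0.568 = 1.37.
Total gain g = 1 − 1/A = 1 − 1/1.37 = 0.2701.
Known gains sum to 0.16 + 0.131 = 0.291.
g_cld = 0.2701 − 0.291 = -0.02.

-0.02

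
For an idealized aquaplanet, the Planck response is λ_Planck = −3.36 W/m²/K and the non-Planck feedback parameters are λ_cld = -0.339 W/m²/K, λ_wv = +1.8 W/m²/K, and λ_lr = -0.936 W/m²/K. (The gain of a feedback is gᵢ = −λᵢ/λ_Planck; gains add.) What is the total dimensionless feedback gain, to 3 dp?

Convert to gains: g_cld = -0.339/3.36 = -0.1009; g_wv = 1.8/3.36 = 0.5357; g_lr = -0.936/3.36 = -0.2786.
Total gain g = 0.1562.

0.156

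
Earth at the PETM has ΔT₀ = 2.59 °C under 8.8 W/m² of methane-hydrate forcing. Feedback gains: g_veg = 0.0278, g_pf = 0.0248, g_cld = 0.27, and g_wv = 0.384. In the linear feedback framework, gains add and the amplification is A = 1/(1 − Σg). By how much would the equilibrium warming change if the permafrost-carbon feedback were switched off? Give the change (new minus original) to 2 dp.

-0.69 °C

Original: g = 0.7066, ΔT = 2.59/(1−0.7066) = 8.8275 °C.
Without permafrost-carbon: g' = 0.6818, ΔT' = 2.59/(1−0.6818) = 8.1395 °C.
Change = 8.1395 − 8.8275 = -0.69 °C.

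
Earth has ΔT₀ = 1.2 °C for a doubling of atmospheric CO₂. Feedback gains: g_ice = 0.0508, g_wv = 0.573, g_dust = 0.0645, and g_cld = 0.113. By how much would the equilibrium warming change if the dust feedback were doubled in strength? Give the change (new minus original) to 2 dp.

Original: g = 0.8013, ΔT = 1.2/(1−0.8013) = 6.0393 °C.
With doubled dust: g' = 0.8658, ΔT' = 1.2/(1−0.8658) = 8.9419 °C.
Change = 8.9419 − 6.0393 = 2.90 °C.

2.90 °C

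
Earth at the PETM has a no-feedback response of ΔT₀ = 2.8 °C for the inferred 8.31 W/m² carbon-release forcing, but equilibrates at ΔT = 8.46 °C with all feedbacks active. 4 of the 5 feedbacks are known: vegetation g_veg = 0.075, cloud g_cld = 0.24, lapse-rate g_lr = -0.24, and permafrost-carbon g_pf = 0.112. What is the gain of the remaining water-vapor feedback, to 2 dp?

0.48

Amplification A = ΔT/ΔT₀ = 8.46/2.8 = 3.021.
Total gain g = 1 − 1/A = 1 − 1/3.021 = 0.669.
Known gains sum to 0.075 + 0.24 − 0.24 + 0.112 = 0.187.
g_wv = 0.669 − 0.187 = 0.48.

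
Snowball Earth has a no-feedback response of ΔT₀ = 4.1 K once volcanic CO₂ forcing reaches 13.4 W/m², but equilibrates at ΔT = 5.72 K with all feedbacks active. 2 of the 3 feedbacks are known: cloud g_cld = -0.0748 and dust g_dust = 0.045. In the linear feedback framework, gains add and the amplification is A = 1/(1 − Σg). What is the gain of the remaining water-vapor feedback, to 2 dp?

Amplification A = ΔT/ΔT₀ = 5.72/4.1 = 1.395.
Total gain g = 1 − 1/A = 1 − 1/1.395 = 0.2832.
Known gains sum to -0.0748 + 0.045 = -0.0298.
g_wv = 0.2832 + 0.0298 = 0.31.

0.31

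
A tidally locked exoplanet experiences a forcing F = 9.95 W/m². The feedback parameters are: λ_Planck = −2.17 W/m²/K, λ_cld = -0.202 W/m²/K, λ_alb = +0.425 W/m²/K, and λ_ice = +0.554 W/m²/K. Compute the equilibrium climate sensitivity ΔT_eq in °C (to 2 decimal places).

Net feedback parameter λ = (−2.17) + (-0.202) + (+0.425) + (+0.554) = -1.393 W/m²/K.
ΔT = −F/λ = −9.95/(-1.393) = 7.14 °C.

7.14 °C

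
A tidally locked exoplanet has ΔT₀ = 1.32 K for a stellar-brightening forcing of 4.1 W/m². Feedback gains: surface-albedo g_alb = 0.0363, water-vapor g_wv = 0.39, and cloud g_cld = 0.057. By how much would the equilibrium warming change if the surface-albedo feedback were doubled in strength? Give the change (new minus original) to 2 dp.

Original: g = 0.4833, ΔT = 1.32/(1−0.4833) = 2.5547 K.
With doubled surface-albedo: g' = 0.5196, ΔT' = 1.32/(1−0.5196) = 2.7477 K.
Change = 2.7477 − 2.5547 = 0.19 K.

0.19 K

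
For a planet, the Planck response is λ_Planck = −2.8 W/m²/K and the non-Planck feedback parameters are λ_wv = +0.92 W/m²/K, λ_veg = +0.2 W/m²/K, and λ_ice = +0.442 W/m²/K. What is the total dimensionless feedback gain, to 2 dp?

Convert to gains: g_wv = 0.92/2.8 = 0.3286; g_veg = 0.2/2.8 = 0.07143; g_ice = 0.442/2.8 = 0.1579.
Total gain g = 0.55793.

0.56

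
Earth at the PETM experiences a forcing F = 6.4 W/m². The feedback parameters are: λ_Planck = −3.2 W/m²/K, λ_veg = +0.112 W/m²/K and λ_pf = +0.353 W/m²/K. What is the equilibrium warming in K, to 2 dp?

2.34 K

Net feedback parameter λ = (−3.2) + (+0.112) + (+0.353) = -2.735 W/m²/K.
ΔT = −F/λ = −6.4/(-2.735) = 2.34 K.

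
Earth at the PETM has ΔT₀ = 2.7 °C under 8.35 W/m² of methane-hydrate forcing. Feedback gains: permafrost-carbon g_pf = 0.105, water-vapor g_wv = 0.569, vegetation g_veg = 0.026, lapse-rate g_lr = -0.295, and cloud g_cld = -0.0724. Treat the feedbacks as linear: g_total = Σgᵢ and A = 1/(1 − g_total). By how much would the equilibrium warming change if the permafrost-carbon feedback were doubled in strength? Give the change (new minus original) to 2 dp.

Original: g = 0.3326, ΔT = 2.7/(1−0.3326) = 4.0455 °C.
With doubled permafrost-carbon: g' = 0.4376, ΔT' = 2.7/(1−0.4376) = 4.8009 °C.
Change = 4.8009 − 4.0455 = 0.76 °C.

0.76 °C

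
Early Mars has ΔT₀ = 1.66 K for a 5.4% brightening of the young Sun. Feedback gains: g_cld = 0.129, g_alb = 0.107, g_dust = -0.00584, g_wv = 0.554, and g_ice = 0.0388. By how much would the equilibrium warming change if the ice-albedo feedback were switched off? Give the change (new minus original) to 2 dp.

Original: g = 0.82296, ΔT = 1.66/(1−0.82296) = 9.3764 K.
Without ice-albedo: g' = 0.78416, ΔT' = 1.66/(1−0.78416) = 7.6909 K.
Change = 7.6909 − 9.3764 = -1.69 K.

-1.69 K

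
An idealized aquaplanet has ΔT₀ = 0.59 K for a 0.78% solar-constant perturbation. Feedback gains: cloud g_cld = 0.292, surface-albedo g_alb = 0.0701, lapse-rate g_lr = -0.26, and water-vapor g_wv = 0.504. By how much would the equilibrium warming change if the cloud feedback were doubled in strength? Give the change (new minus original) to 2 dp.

Original: g = 0.6061, ΔT = 0.59/(1−0.6061) = 1.4978 K.
With doubled cloud: g' = 0.8981, ΔT' = 0.59/(1−0.8981) = 5.7900 K.
Change = 5.7900 − 1.4978 = 4.29 K.

4.29 K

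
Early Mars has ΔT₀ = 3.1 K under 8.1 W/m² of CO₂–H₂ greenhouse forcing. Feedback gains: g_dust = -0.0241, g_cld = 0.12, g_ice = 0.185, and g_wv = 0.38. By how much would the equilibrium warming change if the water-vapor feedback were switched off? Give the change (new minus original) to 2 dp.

Original: g = 0.6609, ΔT = 3.1/(1−0.6609) = 9.1418 K.
Without water-vapor: g' = 0.2809, ΔT' = 3.1/(1−0.2809) = 4.3109 K.
Change = 4.3109 − 9.1418 = -4.83 K.

-4.83 K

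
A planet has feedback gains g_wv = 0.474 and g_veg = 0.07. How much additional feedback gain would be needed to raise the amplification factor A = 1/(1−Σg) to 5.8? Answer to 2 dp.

Current total gain = 0.544.
Target gain for A = 5.8: g* = 1 − 1/5.8 = 0.8276.
Additional gain needed = 0.8276 − 0.544 = 0.28.

0.28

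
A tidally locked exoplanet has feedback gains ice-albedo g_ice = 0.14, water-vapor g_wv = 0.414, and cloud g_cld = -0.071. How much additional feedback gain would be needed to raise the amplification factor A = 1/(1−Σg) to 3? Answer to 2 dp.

Current total gain = 0.483.
Target gain for A = 3: g* = 1 − 1/3 = 0.6667.
Additional gain needed = 0.6667 − 0.483 = 0.18.

0.18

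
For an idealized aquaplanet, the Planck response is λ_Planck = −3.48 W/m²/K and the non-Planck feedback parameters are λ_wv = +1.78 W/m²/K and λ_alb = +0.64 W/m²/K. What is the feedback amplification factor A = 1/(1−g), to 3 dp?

3.283

Convert to gains: g_wv = 1.78/3.48 = 0.5115; g_alb = 0.64/3.48 = 0.1839.
Total gain g = 0.6954.
A = 1/(1 − 0.6954) = 3.283.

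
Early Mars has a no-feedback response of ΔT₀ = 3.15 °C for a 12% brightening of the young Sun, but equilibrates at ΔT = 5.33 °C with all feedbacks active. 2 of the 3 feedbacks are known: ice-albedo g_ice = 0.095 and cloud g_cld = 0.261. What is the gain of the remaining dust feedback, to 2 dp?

0.05

Amplification A = ΔT/ΔT₀ = 5.33/3.15 = 1.692.
Total gain g = 1 − 1/A = 1 − 1/1.692 = 0.409.
Known gains sum to 0.095 + 0.261 = 0.356.
g_dust = 0.409 − 0.356 = 0.05.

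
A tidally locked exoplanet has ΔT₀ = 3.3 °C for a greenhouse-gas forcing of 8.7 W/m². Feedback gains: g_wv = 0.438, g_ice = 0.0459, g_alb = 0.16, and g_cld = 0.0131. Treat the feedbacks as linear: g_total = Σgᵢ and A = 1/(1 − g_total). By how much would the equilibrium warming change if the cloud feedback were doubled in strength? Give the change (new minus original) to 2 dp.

Original: g = 0.657, ΔT = 3.3/(1−0.657) = 9.6210 °C.
With doubled cloud: g' = 0.6701, ΔT' = 3.3/(1−0.6701) = 10.0030 °C.
Change = 10.0030 − 9.6210 = 0.38 °C.

0.38 °C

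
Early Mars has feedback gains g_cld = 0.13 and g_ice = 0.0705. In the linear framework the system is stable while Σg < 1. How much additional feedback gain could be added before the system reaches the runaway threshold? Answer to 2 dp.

Current total gain = 0.13 + 0.0705 = 0.2005.
Margin to runaway = 1 − 0.2005 = 0.80.

0.80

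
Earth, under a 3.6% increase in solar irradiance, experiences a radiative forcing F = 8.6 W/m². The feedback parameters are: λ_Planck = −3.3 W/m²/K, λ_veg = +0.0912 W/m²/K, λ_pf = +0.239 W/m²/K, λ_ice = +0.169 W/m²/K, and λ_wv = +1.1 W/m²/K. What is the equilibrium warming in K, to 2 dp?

Net feedback parameter λ = (−3.3) + (+0.0912) + (+0.239) + (+0.169) + (+1.1) = -1.7008 W/m²/K.
ΔT = −F/λ = −8.6/(-1.7008) = 5.06 K.

5.06 K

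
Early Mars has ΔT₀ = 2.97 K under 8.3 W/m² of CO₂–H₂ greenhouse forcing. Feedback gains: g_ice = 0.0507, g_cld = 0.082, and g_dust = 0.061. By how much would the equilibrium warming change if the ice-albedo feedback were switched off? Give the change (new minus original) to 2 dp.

Original: g = 0.1937, ΔT = 2.97/(1−0.1937) = 3.6835 K.
Without ice-albedo: g' = 0.143, ΔT' = 2.97/(1−0.143) = 3.4656 K.
Change = 3.4656 − 3.6835 = -0.22 K.

-0.22 K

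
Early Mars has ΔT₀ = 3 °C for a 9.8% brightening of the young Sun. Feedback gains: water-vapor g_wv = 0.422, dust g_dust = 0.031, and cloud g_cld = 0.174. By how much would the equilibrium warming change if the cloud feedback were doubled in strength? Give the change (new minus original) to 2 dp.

Original: g = 0.627, ΔT = 3/(1−0.627) = 8.0429 °C.
With doubled cloud: g' = 0.801, ΔT' = 3/(1−0.801) = 15.0754 °C.
Change = 15.0754 − 8.0429 = 7.03 °C.

7.03 °C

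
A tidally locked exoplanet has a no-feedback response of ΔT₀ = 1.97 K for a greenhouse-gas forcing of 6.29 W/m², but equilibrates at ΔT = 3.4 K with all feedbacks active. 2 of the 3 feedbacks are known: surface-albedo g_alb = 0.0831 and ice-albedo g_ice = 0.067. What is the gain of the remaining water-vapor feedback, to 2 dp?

Amplification A = ΔT/ΔT₀ = 3.4/1.97 = 1.726.
Total gain g = 1 − 1/A = 1 − 1/1.726 = 0.4206.
Known gains sum to 0.0831 + 0.067 = 0.1501.
g_wv = 0.4206 − 0.1501 = 0.27.

0.27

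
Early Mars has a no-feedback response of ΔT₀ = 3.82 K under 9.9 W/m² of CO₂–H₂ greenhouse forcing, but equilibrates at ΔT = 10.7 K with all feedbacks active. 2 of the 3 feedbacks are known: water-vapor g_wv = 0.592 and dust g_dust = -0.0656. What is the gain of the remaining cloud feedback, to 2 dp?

Amplification A = ΔT/ΔT₀ = 10.7/3.82 = 2.801.
Total gain g = 1 − 1/A = 1 − 1/2.801 = 0.643.
Known gains sum to 0.592 − 0.0656 = 0.5264.
g_cld = 0.643 − 0.5264 = 0.12.

0.12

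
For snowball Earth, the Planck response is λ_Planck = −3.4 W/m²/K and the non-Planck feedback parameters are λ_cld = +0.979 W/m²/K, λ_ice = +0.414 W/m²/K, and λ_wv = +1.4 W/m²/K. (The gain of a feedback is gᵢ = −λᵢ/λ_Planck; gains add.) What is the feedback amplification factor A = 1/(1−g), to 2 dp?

5.60

Convert to gains: g_cld = 0.979/3.4 = 0.2879; g_ice = 0.414/3.4 = 0.1218; g_wv = 1.4/3.4 = 0.4118.
Total gain g = 0.8215.
A = 1/(1 − 0.8215) = 5.60.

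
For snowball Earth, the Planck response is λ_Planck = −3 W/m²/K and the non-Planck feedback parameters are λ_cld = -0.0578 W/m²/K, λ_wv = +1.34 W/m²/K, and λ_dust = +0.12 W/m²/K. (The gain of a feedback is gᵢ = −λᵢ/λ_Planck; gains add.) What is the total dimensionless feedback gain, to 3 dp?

0.467

Convert to gains: g_cld = -0.0578/3 = -0.01927; g_wv = 1.34/3 = 0.4467; g_dust = 0.12/3 = 0.04.
Total gain g = 0.46743.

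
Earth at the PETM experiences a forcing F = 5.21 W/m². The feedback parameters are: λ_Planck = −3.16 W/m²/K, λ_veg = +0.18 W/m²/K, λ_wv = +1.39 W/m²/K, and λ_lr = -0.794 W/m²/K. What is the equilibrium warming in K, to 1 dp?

2.2 K

Net feedback parameter λ = (−3.16) + (+0.18) + (+1.39) + (-0.794) = -2.384 W/m²/K.
ΔT = −F/λ = −5.21/(-2.384) = 2.2 K.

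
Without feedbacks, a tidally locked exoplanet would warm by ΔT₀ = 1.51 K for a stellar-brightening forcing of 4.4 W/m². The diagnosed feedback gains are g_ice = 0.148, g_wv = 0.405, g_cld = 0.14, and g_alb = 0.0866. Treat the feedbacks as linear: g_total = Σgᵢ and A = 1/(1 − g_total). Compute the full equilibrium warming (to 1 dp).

Total gain g = 0.148 + 0.405 + 0.14 + 0.0866 = 0.7796.
Amplification A = 1/(1 − 0.7796) = 4.537.
ΔT = 1.51 × 4.537 = 6.9 K.

6.9 K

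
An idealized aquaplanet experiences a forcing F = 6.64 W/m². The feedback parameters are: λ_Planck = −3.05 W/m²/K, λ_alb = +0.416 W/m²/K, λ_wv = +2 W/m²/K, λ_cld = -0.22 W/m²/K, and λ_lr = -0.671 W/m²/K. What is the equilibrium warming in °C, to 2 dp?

Net feedback parameter λ = (−3.05) + (+0.416) + (+2) + (-0.22) + (-0.671) = -1.525 W/m²/K.
ΔT = −F/λ = −6.64/(-1.525) = 4.35 °C.

4.35 °C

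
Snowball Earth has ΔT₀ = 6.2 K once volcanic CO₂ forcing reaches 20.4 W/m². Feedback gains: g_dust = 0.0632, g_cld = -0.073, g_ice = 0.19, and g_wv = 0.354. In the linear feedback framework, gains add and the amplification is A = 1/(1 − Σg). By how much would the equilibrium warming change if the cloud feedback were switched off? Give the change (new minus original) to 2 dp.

Original: g = 0.5342, ΔT = 6.2/(1−0.5342) = 13.3104 K.
Without cloud: g' = 0.6072, ΔT' = 6.2/(1−0.6072) = 15.7841 K.
Change = 15.7841 − 13.3104 = 2.47 K.

2.47 K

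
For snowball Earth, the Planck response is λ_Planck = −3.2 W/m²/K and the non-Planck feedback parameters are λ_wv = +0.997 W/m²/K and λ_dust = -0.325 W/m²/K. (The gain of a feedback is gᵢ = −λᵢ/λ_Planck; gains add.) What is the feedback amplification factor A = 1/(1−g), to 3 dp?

1.266

Convert to gains: g_wv = 0.997/3.2 = 0.3116; g_dust = -0.325/3.2 = -0.1016.
Total gain g = 0.21.
A = 1/(1 − 0.21) = 1.266.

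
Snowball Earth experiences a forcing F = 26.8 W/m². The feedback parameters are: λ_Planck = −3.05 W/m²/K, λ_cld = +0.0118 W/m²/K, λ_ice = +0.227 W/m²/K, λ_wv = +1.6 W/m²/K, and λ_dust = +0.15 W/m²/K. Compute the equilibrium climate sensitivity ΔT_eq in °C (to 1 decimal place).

25.3 °C

Net feedback parameter λ = (−3.05) + (+0.0118) + (+0.227) + (+1.6) + (+0.15) = -1.0612 W/m²/K.
ΔT = −F/λ = −26.8/(-1.0612) = 25.3 °C.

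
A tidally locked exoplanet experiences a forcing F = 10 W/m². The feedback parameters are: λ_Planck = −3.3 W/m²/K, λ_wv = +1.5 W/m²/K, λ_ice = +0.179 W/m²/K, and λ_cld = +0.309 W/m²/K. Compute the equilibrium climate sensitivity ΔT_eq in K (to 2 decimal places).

Net feedback parameter λ = (−3.3) + (+1.5) + (+0.179) + (+0.309) = -1.312 W/m²/K.
ΔT = −F/λ = −10/(-1.312) = 7.62 K.

7.62 K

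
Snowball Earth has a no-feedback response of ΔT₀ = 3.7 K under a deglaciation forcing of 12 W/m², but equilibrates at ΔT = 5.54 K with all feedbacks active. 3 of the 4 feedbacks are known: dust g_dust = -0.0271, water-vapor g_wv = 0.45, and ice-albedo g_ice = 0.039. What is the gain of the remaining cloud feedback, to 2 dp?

Amplification A = ΔT/ΔT₀ = 5.54/3.7 = 1.497.
Total gain g = 1 − 1/A = 1 − 1/1.497 = 0.332.
Known gains sum to -0.0271 + 0.45 + 0.039 = 0.4619.
g_cld = 0.332 − 0.4619 = -0.13.

-0.13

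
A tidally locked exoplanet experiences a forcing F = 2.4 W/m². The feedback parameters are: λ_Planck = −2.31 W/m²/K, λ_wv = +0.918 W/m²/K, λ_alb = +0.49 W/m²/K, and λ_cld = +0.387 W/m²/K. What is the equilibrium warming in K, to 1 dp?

4.7 K

Net feedback parameter λ = (−2.31) + (+0.918) + (+0.49) + (+0.387) = -0.515 W/m²/K.
ΔT = −F/λ = −2.4/(-0.515) = 4.7 K.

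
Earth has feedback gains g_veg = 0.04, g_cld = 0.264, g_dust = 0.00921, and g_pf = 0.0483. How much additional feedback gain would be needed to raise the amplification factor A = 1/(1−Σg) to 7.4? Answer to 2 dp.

0.50

Current total gain = 0.36151.
Target gain for A = 7.4: g* = 1 − 1/7.4 = 0.8649.
Additional gain needed = 0.8649 − 0.36151 = 0.50.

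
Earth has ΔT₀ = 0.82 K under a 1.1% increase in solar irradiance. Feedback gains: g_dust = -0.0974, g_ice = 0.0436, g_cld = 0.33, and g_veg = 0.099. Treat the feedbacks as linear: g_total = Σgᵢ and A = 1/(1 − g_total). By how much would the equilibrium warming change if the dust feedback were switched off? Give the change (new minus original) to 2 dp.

0.24 K

Original: g = 0.3752, ΔT = 0.82/(1−0.3752) = 1.3124 K.
Without dust: g' = 0.4726, ΔT' = 0.82/(1−0.4726) = 1.5548 K.
Change = 1.5548 − 1.3124 = 0.24 K.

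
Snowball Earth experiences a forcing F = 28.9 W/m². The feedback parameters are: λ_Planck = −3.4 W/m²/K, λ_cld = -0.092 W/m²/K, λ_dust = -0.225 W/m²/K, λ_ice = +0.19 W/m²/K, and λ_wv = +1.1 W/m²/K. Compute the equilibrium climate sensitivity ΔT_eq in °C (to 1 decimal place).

Net feedback parameter λ = (−3.4) + (-0.092) + (-0.225) + (+0.19) + (+1.1) = -2.427 W/m²/K.
ΔT = −F/λ = −28.9/(-2.427) = 11.9 °C.

11.9 °C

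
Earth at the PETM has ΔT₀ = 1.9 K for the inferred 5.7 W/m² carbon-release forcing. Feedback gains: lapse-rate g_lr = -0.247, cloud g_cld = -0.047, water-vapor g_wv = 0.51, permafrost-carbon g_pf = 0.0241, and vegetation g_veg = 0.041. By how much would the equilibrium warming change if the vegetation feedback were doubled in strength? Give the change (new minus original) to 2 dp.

0.16 K

Original: g = 0.2811, ΔT = 1.9/(1−0.2811) = 2.6429 K.
With doubled vegetation: g' = 0.3221, ΔT' = 1.9/(1−0.3221) = 2.8028 K.
Change = 2.8028 − 2.6429 = 0.16 K.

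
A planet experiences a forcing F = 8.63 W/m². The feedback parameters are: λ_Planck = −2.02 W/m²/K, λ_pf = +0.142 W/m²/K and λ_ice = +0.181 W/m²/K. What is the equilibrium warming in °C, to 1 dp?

5.1 °C

Net feedback parameter λ = (−2.02) + (+0.142) + (+0.181) = -1.697 W/m²/K.
ΔT = −F/λ = −8.63/(-1.697) = 5.1 °C.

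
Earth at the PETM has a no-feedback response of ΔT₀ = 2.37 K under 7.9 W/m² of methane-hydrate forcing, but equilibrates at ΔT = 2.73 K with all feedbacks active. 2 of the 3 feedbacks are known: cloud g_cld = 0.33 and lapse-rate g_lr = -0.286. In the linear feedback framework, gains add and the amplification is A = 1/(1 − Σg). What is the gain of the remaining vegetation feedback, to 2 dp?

Amplification A = ΔT/ΔT₀ = 2.73/2.37 = 1.152.
Total gain g = 1 − 1/A = 1 − 1/1.152 = 0.1319.
Known gains sum to 0.33 − 0.286 = 0.044.
g_veg = 0.1319 − 0.044 = 0.09.

0.09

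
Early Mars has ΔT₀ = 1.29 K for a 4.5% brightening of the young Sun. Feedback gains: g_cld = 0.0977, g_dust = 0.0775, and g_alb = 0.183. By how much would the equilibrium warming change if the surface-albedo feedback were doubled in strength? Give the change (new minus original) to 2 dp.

Original: g = 0.3582, ΔT = 1.29/(1−0.3582) = 2.0100 K.
With doubled surface-albedo: g' = 0.5412, ΔT' = 1.29/(1−0.5412) = 2.8117 K.
Change = 2.8117 − 2.0100 = 0.80 K.

0.80 K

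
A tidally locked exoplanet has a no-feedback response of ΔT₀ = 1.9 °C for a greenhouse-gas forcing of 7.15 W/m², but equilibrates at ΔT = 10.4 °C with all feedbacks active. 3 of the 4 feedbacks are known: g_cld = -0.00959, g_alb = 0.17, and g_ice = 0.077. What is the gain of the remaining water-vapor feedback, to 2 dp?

0.58

Amplification A = ΔT/ΔT₀ = 10.4/1.9 = 5.474.
Total gain g = 1 − 1/A = 1 − 1/5.474 = 0.8173.
Known gains sum to -0.00959 + 0.17 + 0.077 = 0.23741.
g_wv = 0.8173 − 0.23741 = 0.58.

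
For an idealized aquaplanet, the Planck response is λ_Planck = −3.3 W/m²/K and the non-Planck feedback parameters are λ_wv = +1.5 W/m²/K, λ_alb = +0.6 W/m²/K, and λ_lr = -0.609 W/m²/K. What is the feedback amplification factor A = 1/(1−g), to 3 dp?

1.824

Convert to gains: g_wv = 1.5/3.3 = 0.4545; g_alb = 0.6/3.3 = 0.1818; g_lr = -0.609/3.3 = -0.1845.
Total gain g = 0.4518.
A = 1/(1 − 0.4518) = 1.824.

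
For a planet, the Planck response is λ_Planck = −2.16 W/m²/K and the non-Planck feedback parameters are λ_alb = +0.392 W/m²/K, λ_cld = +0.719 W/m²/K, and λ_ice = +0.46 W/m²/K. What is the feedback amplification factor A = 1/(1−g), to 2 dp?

3.67

Convert to gains: g_alb = 0.392/2.16 = 0.1815; g_cld = 0.719/2.16 = 0.3329; g_ice = 0.46/2.16 = 0.213.
Total gain g = 0.7274.
A = 1/(1 − 0.7274) = 3.67.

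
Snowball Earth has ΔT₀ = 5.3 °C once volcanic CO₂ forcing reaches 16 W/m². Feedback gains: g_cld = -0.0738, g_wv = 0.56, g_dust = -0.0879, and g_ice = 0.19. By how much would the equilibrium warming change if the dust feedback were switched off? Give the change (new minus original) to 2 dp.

3.49 °C

Original: g = 0.5883, ΔT = 5.3/(1−0.5883) = 12.8735 °C.
Without dust: g' = 0.6762, ΔT' = 5.3/(1−0.6762) = 16.3681 °C.
Change = 16.3681 − 12.8735 = 3.49 °C.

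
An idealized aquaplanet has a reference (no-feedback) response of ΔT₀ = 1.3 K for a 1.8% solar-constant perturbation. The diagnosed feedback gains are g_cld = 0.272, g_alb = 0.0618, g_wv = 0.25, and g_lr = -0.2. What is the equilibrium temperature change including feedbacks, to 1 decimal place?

Total gain g = 0.272 + 0.0618 + 0.25 − 0.2 = 0.3838.
Amplification A = 1/(1 − 0.3838) = 1.623.
ΔT = 1.3 × 1.623 = 2.1 K.

2.1 K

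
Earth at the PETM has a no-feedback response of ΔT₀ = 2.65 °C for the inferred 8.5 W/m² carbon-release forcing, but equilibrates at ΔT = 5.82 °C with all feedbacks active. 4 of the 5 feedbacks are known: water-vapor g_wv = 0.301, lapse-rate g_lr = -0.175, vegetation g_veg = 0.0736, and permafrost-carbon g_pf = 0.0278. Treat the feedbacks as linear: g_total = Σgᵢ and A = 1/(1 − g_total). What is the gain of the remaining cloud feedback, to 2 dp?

0.32

Amplification A = ΔT/ΔT₀ = 5.82/2.65 = 2.196.
Total gain g = 1 − 1/A = 1 − 1/2.196 = 0.5446.
Known gains sum to 0.301 − 0.175 + 0.0736 + 0.0278 = 0.2274.
g_cld = 0.5446 − 0.2274 = 0.32.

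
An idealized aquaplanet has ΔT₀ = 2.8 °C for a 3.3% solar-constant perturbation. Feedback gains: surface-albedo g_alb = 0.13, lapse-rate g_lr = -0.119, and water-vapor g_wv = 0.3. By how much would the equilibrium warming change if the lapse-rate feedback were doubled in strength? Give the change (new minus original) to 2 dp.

Original: g = 0.311, ΔT = 2.8/(1−0.311) = 4.0639 °C.
With doubled lapse-rate: g' = 0.192, ΔT' = 2.8/(1−0.192) = 3.4653 °C.
Change = 3.4653 − 4.0639 = -0.60 °C.

-0.60 °C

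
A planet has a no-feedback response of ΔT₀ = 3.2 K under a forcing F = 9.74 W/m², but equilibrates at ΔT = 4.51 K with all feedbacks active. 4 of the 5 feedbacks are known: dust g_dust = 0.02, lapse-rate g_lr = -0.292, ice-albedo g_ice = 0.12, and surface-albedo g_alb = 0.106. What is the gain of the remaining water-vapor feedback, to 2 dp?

0.34

Amplification A = ΔT/ΔT₀ = 4.51/3.2 = 1.409.
Total gain g = 1 − 1/A = 1 − 1/1.409 = 0.2903.
Known gains sum to 0.02 − 0.292 + 0.12 + 0.106 = -0.046.
g_wv = 0.2903 + 0.046 = 0.34.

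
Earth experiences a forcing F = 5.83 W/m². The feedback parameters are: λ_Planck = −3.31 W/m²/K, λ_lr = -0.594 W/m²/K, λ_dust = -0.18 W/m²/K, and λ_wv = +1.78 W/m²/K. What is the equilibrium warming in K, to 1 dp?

2.5 K

Net feedback parameter λ = (−3.31) + (-0.594) + (-0.18) + (+1.78) = -2.304 W/m²/K.
ΔT = −F/λ = −5.83/(-2.304) = 2.5 K.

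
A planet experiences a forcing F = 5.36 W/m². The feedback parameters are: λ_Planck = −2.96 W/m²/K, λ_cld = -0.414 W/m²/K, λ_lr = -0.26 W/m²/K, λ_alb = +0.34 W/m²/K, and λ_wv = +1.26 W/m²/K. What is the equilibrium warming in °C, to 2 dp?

2.64 °C

Net feedback parameter λ = (−2.96) + (-0.414) + (-0.26) + (+0.34) + (+1.26) = -2.034 W/m²/K.
ΔT = −F/λ = −5.36/(-2.034) = 2.64 °C.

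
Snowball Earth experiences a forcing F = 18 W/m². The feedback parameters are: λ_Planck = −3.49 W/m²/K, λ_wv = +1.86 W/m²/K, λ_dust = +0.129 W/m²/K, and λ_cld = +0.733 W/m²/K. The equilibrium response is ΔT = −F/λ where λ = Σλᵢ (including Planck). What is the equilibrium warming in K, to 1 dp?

23.4 K

Net feedback parameter λ = (−3.49) + (+1.86) + (+0.129) + (+0.733) = -0.768 W/m²/K.
ΔT = −F/λ = −18/(-0.768) = 23.4 K.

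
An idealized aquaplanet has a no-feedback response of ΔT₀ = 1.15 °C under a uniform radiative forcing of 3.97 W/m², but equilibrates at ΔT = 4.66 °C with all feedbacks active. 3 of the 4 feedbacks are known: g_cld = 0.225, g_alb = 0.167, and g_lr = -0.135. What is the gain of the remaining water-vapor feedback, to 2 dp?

Amplification A = ΔT/ΔT₀ = 4.66/1.15 = 4.052.
Total gain g = 1 − 1/A = 1 − 1/4.052 = 0.7532.
Known gains sum to 0.225 + 0.167 − 0.135 = 0.257.
g_wv = 0.7532 − 0.257 = 0.50.

0.50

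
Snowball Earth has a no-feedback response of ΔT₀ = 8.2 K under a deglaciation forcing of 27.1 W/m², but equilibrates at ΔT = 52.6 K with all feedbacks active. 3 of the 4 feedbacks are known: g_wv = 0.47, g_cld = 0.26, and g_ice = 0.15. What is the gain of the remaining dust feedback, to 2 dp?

Amplification A = ΔT/ΔT₀ = 52.6/8.2 = 6.415.
Total gain g = 1 − 1/A = 1 − 1/6.415 = 0.8441.
Known gains sum to 0.47 + 0.26 + 0.15 = 0.88.
g_dust = 0.8441 − 0.88 = -0.04.

-0.04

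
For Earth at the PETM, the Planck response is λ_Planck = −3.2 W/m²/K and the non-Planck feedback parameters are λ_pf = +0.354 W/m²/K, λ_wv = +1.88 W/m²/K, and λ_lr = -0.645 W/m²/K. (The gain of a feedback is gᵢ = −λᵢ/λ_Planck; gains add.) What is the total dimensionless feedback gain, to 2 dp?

Convert to gains: g_pf = 0.354/3.2 = 0.1106; g_wv = 1.88/3.2 = 0.5875; g_lr = -0.645/3.2 = -0.2016.
Total gain g = 0.4965.

0.50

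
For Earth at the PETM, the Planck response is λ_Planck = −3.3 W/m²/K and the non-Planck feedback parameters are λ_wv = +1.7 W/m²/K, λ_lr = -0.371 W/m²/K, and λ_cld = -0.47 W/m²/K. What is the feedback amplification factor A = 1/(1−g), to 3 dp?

Convert to gains: g_wv = 1.7/3.3 = 0.5152; g_lr = -0.371/3.3 = -0.1124; g_cld = -0.47/3.3 = -0.1424.
Total gain g = 0.2604.
A = 1/(1 − 0.2604) = 1.352.

1.352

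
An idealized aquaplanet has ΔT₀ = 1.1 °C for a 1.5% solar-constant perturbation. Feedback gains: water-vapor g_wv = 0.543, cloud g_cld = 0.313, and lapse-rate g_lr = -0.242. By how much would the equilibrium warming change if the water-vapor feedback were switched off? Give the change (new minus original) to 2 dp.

Original: g = 0.614, ΔT = 1.1/(1−0.614) = 2.8497 °C.
Without water-vapor: g' = 0.071, ΔT' = 1.1/(1−0.071) = 1.1841 °C.
Change = 1.1841 − 2.8497 = -1.67 °C.

-1.67 °C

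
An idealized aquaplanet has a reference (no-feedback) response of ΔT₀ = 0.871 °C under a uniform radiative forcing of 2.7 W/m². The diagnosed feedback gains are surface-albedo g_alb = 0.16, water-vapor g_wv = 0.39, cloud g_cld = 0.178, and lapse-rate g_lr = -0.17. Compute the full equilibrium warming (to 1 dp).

Total gain g = 0.16 + 0.39 + 0.178 − 0.17 = 0.558.
Amplification A = 1/(1 − 0.558) = 2.262.
ΔT = 0.871 × 2.262 = 2.0 °C.

2.0 °C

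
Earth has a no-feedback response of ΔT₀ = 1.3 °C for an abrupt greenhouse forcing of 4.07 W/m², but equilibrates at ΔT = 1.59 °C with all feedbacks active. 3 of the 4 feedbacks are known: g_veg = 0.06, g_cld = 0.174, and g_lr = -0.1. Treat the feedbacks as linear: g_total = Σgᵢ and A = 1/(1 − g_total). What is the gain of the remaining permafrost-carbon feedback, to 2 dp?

0.05

Amplification A = ΔT/ΔT₀ = 1.59/1.3 = 1.223.
Total gain g = 1 − 1/A = 1 − 1/1.223 = 0.1823.
Known gains sum to 0.06 + 0.174 − 0.1 = 0.134.
g_pf = 0.1823 − 0.134 = 0.05.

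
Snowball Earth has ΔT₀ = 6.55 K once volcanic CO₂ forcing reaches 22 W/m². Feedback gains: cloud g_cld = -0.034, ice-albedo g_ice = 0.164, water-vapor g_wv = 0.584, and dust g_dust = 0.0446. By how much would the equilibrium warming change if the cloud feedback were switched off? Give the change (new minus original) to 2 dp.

4.45 K

Original: g = 0.7586, ΔT = 6.55/(1−0.7586) = 27.1334 K.
Without cloud: g' = 0.7926, ΔT' = 6.55/(1−0.7926) = 31.5815 K.
Change = 31.5815 − 27.1334 = 4.45 K.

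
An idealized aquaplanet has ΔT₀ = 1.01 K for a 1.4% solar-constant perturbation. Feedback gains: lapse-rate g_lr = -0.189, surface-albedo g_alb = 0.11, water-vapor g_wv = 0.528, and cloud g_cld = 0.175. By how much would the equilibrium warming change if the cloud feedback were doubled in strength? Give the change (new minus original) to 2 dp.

Original: g = 0.624, ΔT = 1.01/(1−0.624) = 2.6862 K.
With doubled cloud: g' = 0.799, ΔT' = 1.01/(1−0.799) = 5.0249 K.
Change = 5.0249 − 2.6862 = 2.34 K.

2.34 K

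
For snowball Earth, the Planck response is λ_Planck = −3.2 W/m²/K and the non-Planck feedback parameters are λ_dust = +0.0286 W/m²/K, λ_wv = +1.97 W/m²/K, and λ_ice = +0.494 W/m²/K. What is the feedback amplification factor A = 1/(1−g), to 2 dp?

4.52

Convert to gains: g_dust = 0.0286/3.2 = 0.008937; g_wv = 1.97/3.2 = 0.6156; g_ice = 0.494/3.2 = 0.1544.
Total gain g = 0.778937.
A = 1/(1 − 0.778937) = 4.52.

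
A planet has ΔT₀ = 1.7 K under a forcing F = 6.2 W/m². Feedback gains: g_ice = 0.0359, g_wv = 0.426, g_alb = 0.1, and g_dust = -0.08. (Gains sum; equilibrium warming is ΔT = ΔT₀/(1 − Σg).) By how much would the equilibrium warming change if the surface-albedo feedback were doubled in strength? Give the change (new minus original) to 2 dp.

Original: g = 0.4819, ΔT = 1.7/(1−0.4819) = 3.2812 K.
With doubled surface-albedo: g' = 0.5819, ΔT' = 1.7/(1−0.5819) = 4.0660 K.
Change = 4.0660 − 3.2812 = 0.78 K.

0.78 K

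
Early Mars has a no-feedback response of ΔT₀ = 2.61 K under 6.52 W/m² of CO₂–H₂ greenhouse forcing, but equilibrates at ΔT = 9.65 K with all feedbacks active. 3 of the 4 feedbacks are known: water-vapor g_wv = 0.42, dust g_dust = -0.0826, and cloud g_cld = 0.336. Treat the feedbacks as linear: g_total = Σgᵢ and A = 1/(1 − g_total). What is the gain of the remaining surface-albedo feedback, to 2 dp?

Amplification A = ΔT/ΔT₀ = 9.65/2.61 = 3.697.
Total gain g = 1 − 1/A = 1 − 1/3.697 = 0.7295.
Known gains sum to 0.42 − 0.0826 + 0.336 = 0.6734.
g_alb = 0.7295 − 0.6734 = 0.06.

0.06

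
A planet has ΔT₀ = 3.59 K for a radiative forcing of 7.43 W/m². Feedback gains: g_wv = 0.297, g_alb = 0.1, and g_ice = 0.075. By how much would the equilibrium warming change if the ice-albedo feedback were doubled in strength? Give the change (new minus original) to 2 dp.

1.13 K

Original: g = 0.472, ΔT = 3.59/(1−0.472) = 6.7992 K.
With doubled ice-albedo: g' = 0.547, ΔT' = 3.59/(1−0.547) = 7.9249 K.
Change = 7.9249 − 6.7992 = 1.13 K.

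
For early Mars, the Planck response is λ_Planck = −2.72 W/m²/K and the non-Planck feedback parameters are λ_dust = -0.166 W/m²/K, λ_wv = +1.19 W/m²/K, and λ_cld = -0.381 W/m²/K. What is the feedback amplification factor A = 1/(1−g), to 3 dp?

Convert to gains: g_dust = -0.166/2.72 = -0.06103; g_wv = 1.19/2.72 = 0.4375; g_cld = -0.381/2.72 = -0.1401.
Total gain g = 0.23637.
A = 1/(1 − 0.23637) = 1.310.

1.310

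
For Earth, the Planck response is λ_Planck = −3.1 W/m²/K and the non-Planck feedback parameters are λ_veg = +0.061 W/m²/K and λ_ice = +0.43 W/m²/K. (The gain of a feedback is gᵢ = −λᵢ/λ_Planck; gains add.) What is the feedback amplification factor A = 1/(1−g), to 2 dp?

Convert to gains: g_veg = 0.061/3.1 = 0.01968; g_ice = 0.43/3.1 = 0.1387.
Total gain g = 0.15838.
A = 1/(1 − 0.15838) = 1.19.

1.19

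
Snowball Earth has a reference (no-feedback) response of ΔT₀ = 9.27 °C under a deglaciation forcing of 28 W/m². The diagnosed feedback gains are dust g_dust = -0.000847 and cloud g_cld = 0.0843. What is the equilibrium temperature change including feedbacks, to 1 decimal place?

Total gain g = -0.000847 + 0.0843 = 0.083453.
Amplification A = 1/(1 − 0.083453) = 1.091.
ΔT = 9.27 × 1.091 = 10.1 °C.

10.1 °C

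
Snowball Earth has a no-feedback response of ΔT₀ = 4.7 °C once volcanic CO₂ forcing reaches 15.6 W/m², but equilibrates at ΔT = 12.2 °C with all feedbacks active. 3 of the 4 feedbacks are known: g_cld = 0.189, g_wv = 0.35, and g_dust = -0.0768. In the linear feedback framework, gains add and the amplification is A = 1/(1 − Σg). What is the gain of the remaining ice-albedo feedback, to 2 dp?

0.15

Amplification A = ΔT/ΔT₀ = 12.2/4.7 = 2.596.
Total gain g = 1 − 1/A = 1 − 1/2.596 = 0.6148.
Known gains sum to 0.189 + 0.35 − 0.0768 = 0.4622.
g_ice = 0.6148 − 0.4622 = 0.15.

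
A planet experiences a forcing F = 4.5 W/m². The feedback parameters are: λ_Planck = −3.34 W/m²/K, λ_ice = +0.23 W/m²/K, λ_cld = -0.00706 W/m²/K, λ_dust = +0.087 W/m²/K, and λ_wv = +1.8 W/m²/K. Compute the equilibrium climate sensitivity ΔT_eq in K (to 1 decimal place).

3.7 K

Net feedback parameter λ = (−3.34) + (+0.23) + (-0.00706) + (+0.087) + (+1.8) = -1.23006 W/m²/K.
ΔT = −F/λ = −4.5/(-1.23006) = 3.7 K.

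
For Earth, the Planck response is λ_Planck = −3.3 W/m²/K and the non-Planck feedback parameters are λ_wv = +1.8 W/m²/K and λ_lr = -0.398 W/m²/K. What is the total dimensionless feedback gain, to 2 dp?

0.42

Convert to gains: g_wv = 1.8/3.3 = 0.5455; g_lr = -0.398/3.3 = -0.1206.
Total gain g = 0.4249.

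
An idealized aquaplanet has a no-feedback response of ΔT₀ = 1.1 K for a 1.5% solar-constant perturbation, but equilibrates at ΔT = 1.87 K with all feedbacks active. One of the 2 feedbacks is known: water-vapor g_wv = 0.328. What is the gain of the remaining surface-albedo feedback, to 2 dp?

0.08

Amplification A = ΔT/ΔT₀ = 1.87/1.1 = 1.7.
Total gain g = 1 − 1/A = 1 − 1/1.7 = 0.4118.
The known gain is 0.328.
g_alb = 0.4118 − 0.328 = 0.08.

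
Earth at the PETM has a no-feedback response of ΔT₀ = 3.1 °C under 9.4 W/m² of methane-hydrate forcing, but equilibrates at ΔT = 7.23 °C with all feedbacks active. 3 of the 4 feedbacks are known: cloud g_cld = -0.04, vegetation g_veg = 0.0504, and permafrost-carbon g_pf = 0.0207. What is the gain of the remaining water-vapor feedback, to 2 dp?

0.54

Amplification A = ΔT/ΔT₀ = 7.23/3.1 = 2.332.
Total gain g = 1 − 1/A = 1 − 1/2.332 = 0.5712.
Known gains sum to -0.04 + 0.0504 + 0.0207 = 0.0311.
g_wv = 0.5712 − 0.0311 = 0.54.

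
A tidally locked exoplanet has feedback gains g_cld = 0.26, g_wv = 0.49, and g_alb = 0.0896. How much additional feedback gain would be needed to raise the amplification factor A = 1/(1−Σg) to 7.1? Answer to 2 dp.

Current total gain = 0.8396.
Target gain for A = 7.1: g* = 1 − 1/7.1 = 0.8592.
Additional gain needed = 0.8592 − 0.8396 = 0.02.

0.02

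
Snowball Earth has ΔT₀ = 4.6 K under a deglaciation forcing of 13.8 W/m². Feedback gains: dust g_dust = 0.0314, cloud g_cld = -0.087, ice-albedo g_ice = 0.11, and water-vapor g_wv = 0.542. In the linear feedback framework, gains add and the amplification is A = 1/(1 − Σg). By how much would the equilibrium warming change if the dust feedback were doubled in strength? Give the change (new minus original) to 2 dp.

Original: g = 0.5964, ΔT = 4.6/(1−0.5964) = 11.3974 K.
With doubled dust: g' = 0.6278, ΔT' = 4.6/(1−0.6278) = 12.3589 K.
Change = 12.3589 − 11.3974 = 0.96 K.

0.96 K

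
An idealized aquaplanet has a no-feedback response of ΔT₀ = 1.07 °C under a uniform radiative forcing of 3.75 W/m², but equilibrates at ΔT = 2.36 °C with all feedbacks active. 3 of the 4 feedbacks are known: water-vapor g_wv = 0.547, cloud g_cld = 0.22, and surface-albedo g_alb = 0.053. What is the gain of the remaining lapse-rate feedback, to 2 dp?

Amplification A = ΔT/ΔT₀ = 2.36/1.07 = 2.206.
Total gain g = 1 − 1/A = 1 − 1/2.206 = 0.5467.
Known gains sum to 0.547 + 0.22 + 0.053 = 0.82.
g_lr = 0.5467 − 0.82 = -0.27.

-0.27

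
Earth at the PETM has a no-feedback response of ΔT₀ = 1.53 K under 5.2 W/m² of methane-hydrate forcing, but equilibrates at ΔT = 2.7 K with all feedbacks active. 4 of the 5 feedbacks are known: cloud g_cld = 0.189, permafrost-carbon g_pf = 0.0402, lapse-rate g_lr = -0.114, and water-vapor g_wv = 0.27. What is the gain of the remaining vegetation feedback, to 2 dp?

Amplification A = ΔT/ΔT₀ = 2.7/1.53 = 1.765.
Total gain g = 1 − 1/A = 1 − 1/1.765 = 0.4334.
Known gains sum to 0.189 + 0.0402 − 0.114 + 0.27 = 0.3852.
g_veg = 0.4334 − 0.3852 = 0.05.

0.05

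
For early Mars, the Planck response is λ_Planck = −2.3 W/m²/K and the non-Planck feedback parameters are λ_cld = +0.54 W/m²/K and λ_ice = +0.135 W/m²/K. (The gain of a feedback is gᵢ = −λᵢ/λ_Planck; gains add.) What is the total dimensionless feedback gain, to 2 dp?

Convert to gains: g_cld = 0.54/2.3 = 0.2348; g_ice = 0.135/2.3 = 0.0587.
Total gain g = 0.2935.

0.29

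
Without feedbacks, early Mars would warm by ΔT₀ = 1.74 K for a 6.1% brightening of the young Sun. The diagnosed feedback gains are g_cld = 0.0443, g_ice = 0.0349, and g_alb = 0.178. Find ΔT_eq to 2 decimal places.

Total gain g = 0.0443 + 0.0349 + 0.178 = 0.2572.
Amplification A = 1/(1 − 0.2572) = 1.346.
ΔT = 1.74 × 1.346 = 2.34 K.

2.34 K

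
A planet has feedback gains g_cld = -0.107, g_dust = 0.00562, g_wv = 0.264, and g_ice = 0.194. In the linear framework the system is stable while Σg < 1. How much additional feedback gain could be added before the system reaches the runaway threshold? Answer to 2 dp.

Current total gain = -0.107 + 0.00562 + 0.264 + 0.194 = 0.35662.
Margin to runaway = 1 − 0.35662 = 0.64.

0.64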